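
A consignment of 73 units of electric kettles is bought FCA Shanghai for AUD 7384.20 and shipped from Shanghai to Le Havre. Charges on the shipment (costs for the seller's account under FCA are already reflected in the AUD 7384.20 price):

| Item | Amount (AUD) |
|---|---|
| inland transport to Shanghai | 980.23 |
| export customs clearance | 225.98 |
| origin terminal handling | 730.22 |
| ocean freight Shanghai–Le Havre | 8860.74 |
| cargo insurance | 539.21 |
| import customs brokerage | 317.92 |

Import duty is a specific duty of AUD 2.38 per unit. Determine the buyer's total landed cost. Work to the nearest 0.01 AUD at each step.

Total landed cost: AUD 18006.03

FCA: the seller delivers export-cleared goods to the carrier; the buyer bears costs from that point.
Already in the invoice (seller's account under FCA): inland to port, export clearance — exclude.
CIF value = FCA price + origin terminal + freight + insurance = 7384.20 + 730.22 + 8860.74 + 539.21 = 17514.37
Import duty = 73 × 2.38 = 173.74
Buyer bears: origin terminal 730.22 + freight 8860.74 + insurance 539.21 + brokerage 317.92 + duty 173.74 = 10621.83
Landed cost = invoice 7384.20 + 10621.83 = 18006.03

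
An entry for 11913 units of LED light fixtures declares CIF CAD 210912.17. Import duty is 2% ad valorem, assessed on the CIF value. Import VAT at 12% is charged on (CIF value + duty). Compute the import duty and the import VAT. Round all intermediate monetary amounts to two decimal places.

Import duty = 210912.17 × 2% = 4218.24
VAT base = CIF + duty = 210912.17 + 4218.24 = 215130.41
Import VAT = 215130.41 × 12% = 25815.65

Import duty: CAD 4218.24; import VAT: CAD 25815.65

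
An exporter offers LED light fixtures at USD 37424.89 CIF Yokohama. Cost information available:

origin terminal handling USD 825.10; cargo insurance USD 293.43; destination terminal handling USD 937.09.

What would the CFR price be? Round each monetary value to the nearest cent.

CFR price: USD 37131.46

Not relevant to the conversion: origin terminal — on the seller under both CIF and CFR; already in the CIF price and stays in the CFR price. destination terminal — on the buyer under both terms; not part of either seller's price.
From CIF to CFR, the seller no longer bears: insurance.
CFR price = 37424.89 − 293.43 = 37131.46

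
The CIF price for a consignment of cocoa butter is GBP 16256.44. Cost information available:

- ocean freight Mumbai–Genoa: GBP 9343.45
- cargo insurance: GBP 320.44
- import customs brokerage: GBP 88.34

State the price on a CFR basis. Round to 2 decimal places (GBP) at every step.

CFR price: GBP 15936.00

Not relevant to the conversion: freight — on the seller under both CIF and CFR; already in the CIF price and stays in the CFR price. brokerage — on the buyer under both terms; not part of either seller's price.
From CIF to CFR, the seller no longer bears: insurance.
CFR price = 16256.44 − 320.44 = 15936.00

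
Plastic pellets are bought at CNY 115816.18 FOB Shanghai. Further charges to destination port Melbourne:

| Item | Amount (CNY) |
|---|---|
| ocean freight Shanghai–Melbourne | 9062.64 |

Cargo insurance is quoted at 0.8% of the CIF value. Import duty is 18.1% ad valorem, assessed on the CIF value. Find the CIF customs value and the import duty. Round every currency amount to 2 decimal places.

Let C be the CIF value. C = FOB price + freight + 0.8% × C
C − 0.8% × C = 115816.18 + 9062.64
0.992 × C = 124878.82
C = 124878.82 / 0.992 = 125885.91
Insurance premium = 0.8% × 125885.91 = 1007.09
Import duty = 125885.91 × 18.1% = 22785.35

CIF value: CNY 125885.91; import duty: CNY 22785.35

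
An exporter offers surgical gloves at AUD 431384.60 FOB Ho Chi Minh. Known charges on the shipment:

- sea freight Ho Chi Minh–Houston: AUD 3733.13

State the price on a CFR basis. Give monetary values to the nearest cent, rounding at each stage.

From FOB to CFR, the seller additionally bears: freight.
CFR price = 431384.60 + 3733.13 = 435117.73

CFR price: AUD 435117.73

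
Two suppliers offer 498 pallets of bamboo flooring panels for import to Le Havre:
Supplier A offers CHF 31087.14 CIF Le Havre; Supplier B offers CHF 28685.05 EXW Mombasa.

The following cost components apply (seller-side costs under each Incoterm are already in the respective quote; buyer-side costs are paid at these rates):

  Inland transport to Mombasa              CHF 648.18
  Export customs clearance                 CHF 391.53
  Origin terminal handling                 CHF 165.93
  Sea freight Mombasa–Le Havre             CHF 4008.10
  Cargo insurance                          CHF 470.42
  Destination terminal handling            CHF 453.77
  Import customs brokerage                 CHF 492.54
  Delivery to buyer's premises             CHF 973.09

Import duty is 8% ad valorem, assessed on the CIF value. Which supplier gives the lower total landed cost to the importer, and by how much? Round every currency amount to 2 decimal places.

Supplier A is cheaper by CHF 3544.64

Supplier A (CIF):
The CIF price already equals the CIF value: 31087.14
Import duty = 31087.14 × 8% = 2486.97
Buyer bears (A): 453.77 + 492.54 + 973.09 = 1919.40
Landed cost (A) = invoice 31087.14 + 1919.40 + duty 2486.97 = 35493.51
Supplier B (EXW):
CIF value = EXW price + inland to port + export clearance + origin terminal + freight + insurance = 28685.05 + 648.18 + 391.53 + 165.93 + 4008.10 + 470.42 = 34369.21
Import duty = 34369.21 × 8% = 2749.54
Buyer bears (B): 648.18 + 391.53 + 165.93 + 4008.10 + 470.42 + 453.77 + 492.54 + 973.09 = 7603.56
Landed cost (B) = invoice 28685.05 + 7603.56 + duty 2749.54 = 39038.15
Difference = |35493.51 − 39038.15| = 3544.64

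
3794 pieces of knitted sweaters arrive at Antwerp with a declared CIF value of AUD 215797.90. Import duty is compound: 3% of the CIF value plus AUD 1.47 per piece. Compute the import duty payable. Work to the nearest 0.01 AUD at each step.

Ad valorem component: 215797.90 × 3% = 6473.94
Specific component: 3794 × 1.47 = 5577.18
Import duty = 6473.94 + 5577.18 = 12051.12

Import duty: AUD 12051.12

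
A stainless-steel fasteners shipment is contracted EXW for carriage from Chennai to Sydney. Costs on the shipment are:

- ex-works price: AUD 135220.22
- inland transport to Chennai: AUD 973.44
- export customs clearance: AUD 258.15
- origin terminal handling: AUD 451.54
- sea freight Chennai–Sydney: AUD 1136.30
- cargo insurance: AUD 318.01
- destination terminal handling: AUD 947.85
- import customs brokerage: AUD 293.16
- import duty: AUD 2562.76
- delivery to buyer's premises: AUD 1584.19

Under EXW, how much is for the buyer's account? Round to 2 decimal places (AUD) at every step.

EXW: the seller makes goods available at their premises; the buyer bears all onward costs.
Seller's account: goods 135220.22 = 135220.22
Buyer's account: inland to port 973.44 + export clearance 258.15 + origin terminal 451.54 + freight 1136.30 + insurance 318.01 + destination terminal 947.85 + brokerage 293.16 + duty 2562.76 + delivery 1584.19 = 8525.40

Buyer's account: AUD 8525.40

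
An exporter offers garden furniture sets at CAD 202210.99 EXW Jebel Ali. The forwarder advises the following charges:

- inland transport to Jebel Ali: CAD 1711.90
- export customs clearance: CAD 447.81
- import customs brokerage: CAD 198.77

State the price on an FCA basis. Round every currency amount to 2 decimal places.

FCA price: CAD 204370.70

Not relevant to the conversion: brokerage — on the buyer under both terms; not part of either seller's price.
From EXW to FCA, the seller additionally bears: inland to port, export clearance.
FCA price = 202210.99 + 1711.90 + 447.81 = 204370.70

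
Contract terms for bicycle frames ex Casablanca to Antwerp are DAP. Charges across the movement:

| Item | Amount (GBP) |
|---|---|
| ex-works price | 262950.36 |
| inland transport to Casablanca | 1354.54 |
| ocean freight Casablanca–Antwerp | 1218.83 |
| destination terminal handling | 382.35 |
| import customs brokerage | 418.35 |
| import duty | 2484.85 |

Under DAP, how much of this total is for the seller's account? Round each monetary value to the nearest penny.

DAP: the seller bears all costs to the named destination except import duty and clearance.
Seller's account: goods 262950.36 + inland to port 1354.54 + freight 1218.83 + destination terminal 382.35 = 265906.08
Buyer's account: brokerage 418.35 + duty 2484.85 = 2903.20

Seller's account: GBP 265906.08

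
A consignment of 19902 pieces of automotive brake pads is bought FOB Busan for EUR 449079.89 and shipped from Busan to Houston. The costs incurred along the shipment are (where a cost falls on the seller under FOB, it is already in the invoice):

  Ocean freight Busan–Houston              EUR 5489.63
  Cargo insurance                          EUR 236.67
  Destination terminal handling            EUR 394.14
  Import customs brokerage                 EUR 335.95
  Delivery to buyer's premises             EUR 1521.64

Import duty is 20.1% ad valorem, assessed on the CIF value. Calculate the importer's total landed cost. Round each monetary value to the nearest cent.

Total landed cost: EUR 548473.96

FOB: the seller bears costs until goods are on board at the origin port; the buyer bears freight, insurance and all costs thereafter.
CIF value = FOB price + freight + insurance = 449079.89 + 5489.63 + 236.67 = 454806.19
Import duty = 454806.19 × 20.1% = 91416.04
Buyer bears: freight 5489.63 + insurance 236.67 + destination terminal 394.14 + brokerage 335.95 + delivery 1521.64 + duty 91416.04 = 99394.07
Landed cost = invoice 449079.89 + 99394.07 = 548473.96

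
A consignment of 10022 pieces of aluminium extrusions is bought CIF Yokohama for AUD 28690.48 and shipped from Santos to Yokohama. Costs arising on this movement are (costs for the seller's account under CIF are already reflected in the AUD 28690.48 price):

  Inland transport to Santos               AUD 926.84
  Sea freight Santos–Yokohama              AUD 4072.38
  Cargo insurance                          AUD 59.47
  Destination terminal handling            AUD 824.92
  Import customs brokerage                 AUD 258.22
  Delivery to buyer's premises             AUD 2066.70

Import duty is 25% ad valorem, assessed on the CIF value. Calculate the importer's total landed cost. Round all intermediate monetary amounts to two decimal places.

Total landed cost: AUD 39012.94

CIF: the seller pays costs through ocean freight and marine insurance to the destination port.
Already in the invoice (seller's account under CIF): inland to port, freight, insurance — exclude.
The CIF price already equals the CIF value: 28690.48
Import duty = 28690.48 × 25% = 7172.62
Buyer bears: destination terminal 824.92 + brokerage 258.22 + delivery 2066.70 + duty 7172.62 = 10322.46
Landed cost = invoice 28690.48 + 10322.46 = 39012.94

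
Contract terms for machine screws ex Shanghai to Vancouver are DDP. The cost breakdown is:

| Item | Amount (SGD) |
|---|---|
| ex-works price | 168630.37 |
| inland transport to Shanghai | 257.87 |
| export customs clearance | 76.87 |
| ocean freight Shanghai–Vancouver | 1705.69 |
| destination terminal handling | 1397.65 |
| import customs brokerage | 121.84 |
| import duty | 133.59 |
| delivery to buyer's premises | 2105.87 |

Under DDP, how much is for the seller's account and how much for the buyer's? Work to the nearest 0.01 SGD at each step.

Seller: SGD 174429.75; buyer: SGD 0.00

DDP: the seller bears all costs including import duty.
Seller's account: goods 168630.37 + inland to port 257.87 + export clearance 76.87 + freight 1705.69 + destination terminal 1397.65 + brokerage 121.84 + duty 133.59 + delivery 2105.87 = 174429.75
Buyer's account: 0.00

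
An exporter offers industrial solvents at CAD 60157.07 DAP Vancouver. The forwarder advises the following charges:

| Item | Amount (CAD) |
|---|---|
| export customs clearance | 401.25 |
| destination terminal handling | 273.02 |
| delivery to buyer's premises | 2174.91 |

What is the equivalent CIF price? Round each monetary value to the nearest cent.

Not relevant to the conversion: export clearance — on the seller under both DAP and CIF; already in the DAP price and stays in the CIF price.
From DAP to CIF, the seller no longer bears: destination terminal, delivery.
CIF price = 60157.07 − 273.02 − 2174.91 = 57709.14

CIF price: CAD 57709.14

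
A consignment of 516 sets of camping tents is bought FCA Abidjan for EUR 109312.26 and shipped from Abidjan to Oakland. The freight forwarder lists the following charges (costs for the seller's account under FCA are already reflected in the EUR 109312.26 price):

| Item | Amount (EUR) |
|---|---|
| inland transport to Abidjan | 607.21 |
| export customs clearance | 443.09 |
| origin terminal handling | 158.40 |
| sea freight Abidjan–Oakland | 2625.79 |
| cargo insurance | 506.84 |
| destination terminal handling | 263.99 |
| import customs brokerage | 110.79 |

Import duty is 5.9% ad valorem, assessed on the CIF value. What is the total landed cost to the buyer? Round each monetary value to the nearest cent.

FCA: the seller delivers export-cleared goods to the carrier; the buyer bears costs from that point.
Already in the invoice (seller's account under FCA): inland to port, export clearance — exclude.
CIF value = FCA price + origin terminal + freight + insurance = 109312.26 + 158.40 + 2625.79 + 506.84 = 112603.29
Import duty = 112603.29 × 5.9% = 6643.59
Buyer bears: origin terminal 158.40 + freight 2625.79 + insurance 506.84 + destination terminal 263.99 + brokerage 110.79 + duty 6643.59 = 10309.40
Landed cost = invoice 109312.26 + 10309.40 = 119621.66

Total landed cost: EUR 119621.66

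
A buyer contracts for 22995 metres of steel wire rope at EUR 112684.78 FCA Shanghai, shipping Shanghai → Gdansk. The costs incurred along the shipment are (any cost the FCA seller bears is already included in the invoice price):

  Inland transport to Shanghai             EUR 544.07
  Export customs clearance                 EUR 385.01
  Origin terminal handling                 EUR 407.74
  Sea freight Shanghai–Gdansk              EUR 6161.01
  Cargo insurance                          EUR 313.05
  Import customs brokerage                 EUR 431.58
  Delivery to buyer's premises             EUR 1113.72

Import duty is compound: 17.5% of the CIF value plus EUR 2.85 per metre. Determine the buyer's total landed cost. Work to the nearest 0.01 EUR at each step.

FCA: the seller delivers export-cleared goods to the carrier; the buyer bears costs from that point.
Already in the invoice (seller's account under FCA): inland to port, export clearance — exclude.
CIF value = FCA price + origin terminal + freight + insurance = 112684.78 + 407.74 + 6161.01 + 313.05 = 119566.58
Ad valorem component: 119566.58 × 17.5% = 20924.15
Specific component: 22995 × 2.85 = 65535.75
Import duty = 20924.15 + 65535.75 = 86459.90
Buyer bears: origin terminal 407.74 + freight 6161.01 + insurance 313.05 + brokerage 431.58 + delivery 1113.72 + duty 86459.90 = 94887.00
Landed cost = invoice 112684.78 + 94887.00 = 207571.78

Total landed cost: EUR 207571.78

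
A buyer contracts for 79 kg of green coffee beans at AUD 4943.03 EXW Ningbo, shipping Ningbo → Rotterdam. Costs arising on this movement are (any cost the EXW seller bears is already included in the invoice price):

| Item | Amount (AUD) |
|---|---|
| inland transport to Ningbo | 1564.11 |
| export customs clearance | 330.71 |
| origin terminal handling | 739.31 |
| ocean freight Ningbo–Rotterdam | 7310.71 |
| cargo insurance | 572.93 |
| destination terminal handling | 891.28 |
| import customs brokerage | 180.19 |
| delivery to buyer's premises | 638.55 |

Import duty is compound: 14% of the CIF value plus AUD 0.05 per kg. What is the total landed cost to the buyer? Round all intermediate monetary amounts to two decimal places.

Total landed cost: AUD 19339.28

EXW: the seller makes goods available at their premises; the buyer bears all onward costs.
CIF value = EXW price + inland to port + export clearance + origin terminal + freight + insurance = 4943.03 + 1564.11 + 330.71 + 739.31 + 7310.71 + 572.93 = 15460.80
Ad valorem component: 15460.80 × 14% = 2164.51
Specific component: 79 × 0.05 = 3.95
Import duty = 2164.51 + 3.95 = 2168.46
Buyer bears: inland to port 1564.11 + export clearance 330.71 + origin terminal 739.31 + freight 7310.71 + insurance 572.93 + destination terminal 891.28 + brokerage 180.19 + delivery 638.55 + duty 2168.46 = 14396.25
Landed cost = invoice 4943.03 + 14396.25 = 19339.28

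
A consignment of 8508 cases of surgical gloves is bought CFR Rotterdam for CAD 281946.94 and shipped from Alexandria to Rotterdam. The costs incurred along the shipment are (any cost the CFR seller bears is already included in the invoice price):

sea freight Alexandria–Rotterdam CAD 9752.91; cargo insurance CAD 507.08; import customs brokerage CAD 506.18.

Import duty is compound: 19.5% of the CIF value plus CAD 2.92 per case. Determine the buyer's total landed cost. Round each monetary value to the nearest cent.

CFR: the seller pays costs through ocean freight to the destination port, but not insurance.
Already in the invoice (seller's account under CFR): freight — exclude.
CIF value = CFR price + insurance = 281946.94 + 507.08 = 282454.02
Ad valorem component: 282454.02 × 19.5% = 55078.53
Specific component: 8508 × 2.92 = 24843.36
Import duty = 55078.53 + 24843.36 = 79921.89
Buyer bears: insurance 507.08 + brokerage 506.18 + duty 79921.89 = 80935.15
Landed cost = invoice 281946.94 + 80935.15 = 362882.09

Total landed cost: CAD 362882.09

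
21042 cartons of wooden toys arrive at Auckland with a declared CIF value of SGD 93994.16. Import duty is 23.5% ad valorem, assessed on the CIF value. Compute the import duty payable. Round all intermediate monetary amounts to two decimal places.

Import duty: SGD 22088.63

Import duty = 93994.16 × 23.5% = 22088.63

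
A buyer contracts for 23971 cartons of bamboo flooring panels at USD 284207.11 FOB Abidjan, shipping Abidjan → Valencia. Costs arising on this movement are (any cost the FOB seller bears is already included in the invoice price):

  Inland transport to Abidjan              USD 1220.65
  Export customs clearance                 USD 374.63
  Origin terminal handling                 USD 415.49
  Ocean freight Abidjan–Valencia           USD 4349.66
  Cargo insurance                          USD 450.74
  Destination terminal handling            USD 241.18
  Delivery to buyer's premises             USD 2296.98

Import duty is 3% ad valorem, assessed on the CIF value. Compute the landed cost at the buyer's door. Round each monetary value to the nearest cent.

Total landed cost: USD 300215.90

FOB: the seller bears costs until goods are on board at the origin port; the buyer bears freight, insurance and all costs thereafter.
Already in the invoice (seller's account under FOB): inland to port, export clearance, origin terminal — exclude.
CIF value = FOB price + freight + insurance = 284207.11 + 4349.66 + 450.74 = 289007.51
Import duty = 289007.51 × 3% = 8670.23
Buyer bears: freight 4349.66 + insurance 450.74 + destination terminal 241.18 + delivery 2296.98 + duty 8670.23 = 16008.79
Landed cost = invoice 284207.11 + 16008.79 = 300215.90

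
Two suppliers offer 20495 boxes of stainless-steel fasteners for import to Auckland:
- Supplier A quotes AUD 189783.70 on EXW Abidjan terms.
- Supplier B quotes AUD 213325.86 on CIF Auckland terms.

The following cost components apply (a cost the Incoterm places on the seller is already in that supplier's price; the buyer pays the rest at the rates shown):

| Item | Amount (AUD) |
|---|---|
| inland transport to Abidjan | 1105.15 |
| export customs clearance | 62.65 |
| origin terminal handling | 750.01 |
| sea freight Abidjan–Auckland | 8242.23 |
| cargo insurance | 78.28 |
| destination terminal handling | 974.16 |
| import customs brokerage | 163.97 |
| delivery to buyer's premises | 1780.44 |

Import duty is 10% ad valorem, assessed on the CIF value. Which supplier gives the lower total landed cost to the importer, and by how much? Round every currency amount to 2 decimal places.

Supplier A (EXW):
CIF value = EXW price + inland to port + export clearance + origin terminal + freight + insurance = 189783.70 + 1105.15 + 62.65 + 750.01 + 8242.23 + 78.28 = 200022.02
Import duty = 200022.02 × 10% = 20002.20
Buyer bears (A): 1105.15 + 62.65 + 750.01 + 8242.23 + 78.28 + 974.16 + 163.97 + 1780.44 = 13156.89
Landed cost (A) = invoice 189783.70 + 13156.89 + duty 20002.20 = 222942.79
Supplier B (CIF):
The CIF price already equals the CIF value: 213325.86
Import duty = 213325.86 × 10% = 21332.59
Buyer bears (B): 974.16 + 163.97 + 1780.44 = 2918.57
Landed cost (B) = invoice 213325.86 + 2918.57 + duty 21332.59 = 237577.02
Difference = |222942.79 − 237577.02| = 14634.23

Supplier A is cheaper by AUD 14634.23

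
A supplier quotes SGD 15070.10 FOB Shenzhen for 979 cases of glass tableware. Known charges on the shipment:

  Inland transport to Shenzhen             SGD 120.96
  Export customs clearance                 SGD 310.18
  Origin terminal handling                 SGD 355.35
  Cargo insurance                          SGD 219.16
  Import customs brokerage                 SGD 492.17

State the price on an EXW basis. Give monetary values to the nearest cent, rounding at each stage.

Not relevant to the conversion: brokerage, insurance — on the buyer under both terms; not part of either seller's price.
From FOB to EXW, the seller no longer bears: inland to port, export clearance, origin terminal.
EXW price = 15070.10 − 120.96 − 310.18 − 355.35 = 14283.61

EXW price: SGD 14283.61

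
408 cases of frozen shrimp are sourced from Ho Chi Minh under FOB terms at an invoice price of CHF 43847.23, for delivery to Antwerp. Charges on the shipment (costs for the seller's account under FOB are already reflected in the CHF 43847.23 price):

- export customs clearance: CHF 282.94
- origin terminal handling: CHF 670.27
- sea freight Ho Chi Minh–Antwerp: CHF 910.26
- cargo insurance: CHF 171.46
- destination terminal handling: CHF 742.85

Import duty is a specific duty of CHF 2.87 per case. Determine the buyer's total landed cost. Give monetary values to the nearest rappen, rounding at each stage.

Total landed cost: CHF 46842.76

FOB: the seller bears costs until goods are on board at the origin port; the buyer bears freight, insurance and all costs thereafter.
Already in the invoice (seller's account under FOB): export clearance, origin terminal — exclude.
CIF value = FOB price + freight + insurance = 43847.23 + 910.26 + 171.46 = 44928.95
Import duty = 408 × 2.87 = 1170.96
Buyer bears: freight 910.26 + insurance 171.46 + destination terminal 742.85 + duty 1170.96 = 2995.53
Landed cost = invoice 43847.23 + 2995.53 = 46842.76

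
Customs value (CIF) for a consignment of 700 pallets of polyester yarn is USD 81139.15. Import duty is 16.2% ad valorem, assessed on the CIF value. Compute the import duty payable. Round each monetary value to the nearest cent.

Import duty = 81139.15 × 16.2% = 13144.54

Import duty: USD 13144.54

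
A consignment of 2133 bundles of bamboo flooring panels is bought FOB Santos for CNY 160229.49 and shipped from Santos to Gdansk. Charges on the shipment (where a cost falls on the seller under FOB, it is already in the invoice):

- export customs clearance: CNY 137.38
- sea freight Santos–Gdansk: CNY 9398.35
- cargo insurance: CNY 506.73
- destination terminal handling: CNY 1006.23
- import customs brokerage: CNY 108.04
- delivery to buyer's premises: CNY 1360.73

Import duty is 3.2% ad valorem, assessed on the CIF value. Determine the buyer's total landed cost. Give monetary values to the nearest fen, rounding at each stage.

FOB: the seller bears costs until goods are on board at the origin port; the buyer bears freight, insurance and all costs thereafter.
Already in the invoice (seller's account under FOB): export clearance — exclude.
CIF value = FOB price + freight + insurance = 160229.49 + 9398.35 + 506.73 = 170134.57
Import duty = 170134.57 × 3.2% = 5444.31
Buyer bears: freight 9398.35 + insurance 506.73 + destination terminal 1006.23 + brokerage 108.04 + delivery 1360.73 + duty 5444.31 = 17824.39
Landed cost = invoice 160229.49 + 17824.39 = 178053.88

Total landed cost: CNY 178053.88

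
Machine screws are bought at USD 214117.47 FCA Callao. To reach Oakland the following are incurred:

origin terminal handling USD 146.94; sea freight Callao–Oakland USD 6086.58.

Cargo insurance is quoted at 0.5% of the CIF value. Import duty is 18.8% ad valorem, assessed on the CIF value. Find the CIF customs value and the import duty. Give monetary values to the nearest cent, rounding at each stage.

CIF value: USD 221458.28; import duty: USD 41634.16

Let C be the CIF value. C = FCA price + pre-shipment costs + freight + 0.5% × C
C − 0.5% × C = 214117.47 + 146.94 + 6086.58
0.995 × C = 220350.99
C = 220350.99 / 0.995 = 221458.28
Insurance premium = 0.5% × 221458.28 = 1107.29
Import duty = 221458.28 × 18.8% = 41634.16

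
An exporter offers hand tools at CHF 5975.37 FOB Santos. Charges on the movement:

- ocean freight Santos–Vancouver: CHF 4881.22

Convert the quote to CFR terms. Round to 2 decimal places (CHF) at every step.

CFR price: CHF 10856.59

From FOB to CFR, the seller additionally bears: freight.
CFR price = 5975.37 + 4881.22 = 10856.59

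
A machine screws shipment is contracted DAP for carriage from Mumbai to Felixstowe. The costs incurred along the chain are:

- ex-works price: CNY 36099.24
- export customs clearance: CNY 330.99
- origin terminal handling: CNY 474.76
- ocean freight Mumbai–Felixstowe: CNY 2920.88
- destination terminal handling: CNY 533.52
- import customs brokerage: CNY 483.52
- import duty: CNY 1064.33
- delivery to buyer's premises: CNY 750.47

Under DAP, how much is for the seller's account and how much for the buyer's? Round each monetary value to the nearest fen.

Seller: CNY 41109.86; buyer: CNY 1547.85

DAP: the seller bears all costs to the named destination except import duty and clearance.
Seller's account: goods 36099.24 + export clearance 330.99 + origin terminal 474.76 + freight 2920.88 + destination terminal 533.52 + delivery 750.47 = 41109.86
Buyer's account: brokerage 483.52 + duty 1064.33 = 1547.85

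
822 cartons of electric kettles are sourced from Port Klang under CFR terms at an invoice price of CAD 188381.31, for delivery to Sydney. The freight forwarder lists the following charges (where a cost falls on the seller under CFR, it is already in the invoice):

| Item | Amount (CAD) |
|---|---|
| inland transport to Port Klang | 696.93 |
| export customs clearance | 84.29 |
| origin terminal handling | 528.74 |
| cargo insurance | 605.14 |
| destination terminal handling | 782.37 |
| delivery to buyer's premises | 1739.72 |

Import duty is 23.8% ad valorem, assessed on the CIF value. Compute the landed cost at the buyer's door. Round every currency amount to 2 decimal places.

CFR: the seller pays costs through ocean freight to the destination port, but not insurance.
Already in the invoice (seller's account under CFR): inland to port, export clearance, origin terminal — exclude.
CIF value = CFR price + insurance = 188381.31 + 605.14 = 188986.45
Import duty = 188986.45 × 23.8% = 44978.78
Buyer bears: insurance 605.14 + destination terminal 782.37 + delivery 1739.72 + duty 44978.78 = 48106.01
Landed cost = invoice 188381.31 + 48106.01 = 236487.32

Total landed cost: CAD 236487.32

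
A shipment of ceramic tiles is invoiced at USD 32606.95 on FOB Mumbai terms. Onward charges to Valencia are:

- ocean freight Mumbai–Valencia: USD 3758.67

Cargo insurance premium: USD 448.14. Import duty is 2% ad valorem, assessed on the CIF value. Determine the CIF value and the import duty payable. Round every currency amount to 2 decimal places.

CIF value: USD 36813.76; import duty: USD 736.28

CIF = FOB price + freight + insurance
CIF = 32606.95 + 3758.67 + 448.14 = 36813.76
Import duty = 36813.76 × 2% = 736.28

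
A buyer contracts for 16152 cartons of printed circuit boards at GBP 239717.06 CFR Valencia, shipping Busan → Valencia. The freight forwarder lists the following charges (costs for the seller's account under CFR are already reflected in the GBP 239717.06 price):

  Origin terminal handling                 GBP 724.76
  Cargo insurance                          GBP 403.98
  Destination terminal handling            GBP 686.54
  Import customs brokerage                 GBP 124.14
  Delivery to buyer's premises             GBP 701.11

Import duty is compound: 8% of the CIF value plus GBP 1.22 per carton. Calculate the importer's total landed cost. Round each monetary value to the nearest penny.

CFR: the seller pays costs through ocean freight to the destination port, but not insurance.
Already in the invoice (seller's account under CFR): origin terminal — exclude.
CIF value = CFR price + insurance = 239717.06 + 403.98 = 240121.04
Ad valorem component: 240121.04 × 8% = 19209.68
Specific component: 16152 × 1.22 = 19705.44
Import duty = 19209.68 + 19705.44 = 38915.12
Buyer bears: insurance 403.98 + destination terminal 686.54 + brokerage 124.14 + delivery 701.11 + duty 38915.12 = 40830.89
Landed cost = invoice 239717.06 + 40830.89 = 280547.95

Total landed cost: GBP 280547.95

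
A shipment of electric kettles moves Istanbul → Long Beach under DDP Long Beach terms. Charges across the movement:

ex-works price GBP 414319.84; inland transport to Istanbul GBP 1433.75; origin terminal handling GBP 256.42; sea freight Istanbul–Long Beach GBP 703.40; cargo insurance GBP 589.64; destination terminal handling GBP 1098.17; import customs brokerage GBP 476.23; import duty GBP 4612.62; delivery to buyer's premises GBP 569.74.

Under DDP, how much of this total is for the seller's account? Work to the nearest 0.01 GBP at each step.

DDP: the seller bears all costs including import duty.
Seller's account: goods 414319.84 + inland to port 1433.75 + origin terminal 256.42 + freight 703.40 + insurance 589.64 + destination terminal 1098.17 + brokerage 476.23 + duty 4612.62 + delivery 569.74 = 424059.81
Buyer's account: 0.00

Seller's account: GBP 424059.81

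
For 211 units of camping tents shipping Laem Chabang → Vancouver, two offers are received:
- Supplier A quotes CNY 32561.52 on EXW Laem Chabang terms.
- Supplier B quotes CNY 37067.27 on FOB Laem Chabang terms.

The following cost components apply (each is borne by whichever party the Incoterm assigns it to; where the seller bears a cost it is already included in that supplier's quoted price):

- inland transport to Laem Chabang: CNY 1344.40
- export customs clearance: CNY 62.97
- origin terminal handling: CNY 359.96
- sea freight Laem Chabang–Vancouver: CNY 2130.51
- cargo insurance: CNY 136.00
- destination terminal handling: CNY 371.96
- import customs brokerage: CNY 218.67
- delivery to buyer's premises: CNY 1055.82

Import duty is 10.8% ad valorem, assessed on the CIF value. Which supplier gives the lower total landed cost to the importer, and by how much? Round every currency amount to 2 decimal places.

Supplier A is cheaper by CNY 3034.17

Supplier A (EXW):
CIF value = EXW price + inland to port + export clearance + origin terminal + freight + insurance = 32561.52 + 1344.40 + 62.97 + 359.96 + 2130.51 + 136.00 = 36595.36
Import duty = 36595.36 × 10.8% = 3952.30
Buyer bears (A): 1344.40 + 62.97 + 359.96 + 2130.51 + 136.00 + 371.96 + 218.67 + 1055.82 = 5680.29
Landed cost (A) = invoice 32561.52 + 5680.29 + duty 3952.30 = 42194.11
Supplier B (FOB):
CIF value = FOB price + freight + insurance = 37067.27 + 2130.51 + 136.00 = 39333.78
Import duty = 39333.78 × 10.8% = 4248.05
Buyer bears (B): 2130.51 + 136.00 + 371.96 + 218.67 + 1055.82 = 3912.96
Landed cost (B) = invoice 37067.27 + 3912.96 + duty 4248.05 = 45228.28
Difference = |42194.11 − 45228.28| = 3034.17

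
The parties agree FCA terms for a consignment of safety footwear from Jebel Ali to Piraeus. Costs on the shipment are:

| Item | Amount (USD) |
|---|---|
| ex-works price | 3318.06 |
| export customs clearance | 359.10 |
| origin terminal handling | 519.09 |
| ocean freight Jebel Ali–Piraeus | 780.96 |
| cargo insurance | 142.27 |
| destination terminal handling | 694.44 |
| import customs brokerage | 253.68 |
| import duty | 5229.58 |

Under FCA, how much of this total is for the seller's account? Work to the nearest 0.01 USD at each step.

Seller's account: USD 3677.16

FCA: the seller delivers export-cleared goods to the carrier; the buyer bears costs from that point.
Seller's account: goods 3318.06 + export clearance 359.10 = 3677.16
Buyer's account: origin terminal 519.09 + freight 780.96 + insurance 142.27 + destination terminal 694.44 + brokerage 253.68 + duty 5229.58 = 7620.02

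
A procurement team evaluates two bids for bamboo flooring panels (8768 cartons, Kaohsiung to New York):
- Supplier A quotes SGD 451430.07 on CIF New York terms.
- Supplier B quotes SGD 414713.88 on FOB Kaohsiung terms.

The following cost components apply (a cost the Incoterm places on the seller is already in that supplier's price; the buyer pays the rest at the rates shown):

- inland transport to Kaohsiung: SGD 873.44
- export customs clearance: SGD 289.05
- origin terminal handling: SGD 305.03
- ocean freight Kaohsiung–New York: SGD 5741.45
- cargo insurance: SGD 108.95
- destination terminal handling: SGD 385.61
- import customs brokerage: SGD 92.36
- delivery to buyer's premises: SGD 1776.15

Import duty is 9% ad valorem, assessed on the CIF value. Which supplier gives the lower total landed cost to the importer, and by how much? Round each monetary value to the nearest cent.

Supplier A (CIF):
The CIF price already equals the CIF value: 451430.07
Import duty = 451430.07 × 9% = 40628.71
Buyer bears (A): 385.61 + 92.36 + 1776.15 = 2254.12
Landed cost (A) = invoice 451430.07 + 2254.12 + duty 40628.71 = 494312.90
Supplier B (FOB):
CIF value = FOB price + freight + insurance = 414713.88 + 5741.45 + 108.95 = 420564.28
Import duty = 420564.28 × 9% = 37850.79
Buyer bears (B): 5741.45 + 108.95 + 385.61 + 92.36 + 1776.15 = 8104.52
Landed cost (B) = invoice 414713.88 + 8104.52 + duty 37850.79 = 460669.19
Difference = |494312.90 − 460669.19| = 33643.71

Supplier B is cheaper by SGD 33643.71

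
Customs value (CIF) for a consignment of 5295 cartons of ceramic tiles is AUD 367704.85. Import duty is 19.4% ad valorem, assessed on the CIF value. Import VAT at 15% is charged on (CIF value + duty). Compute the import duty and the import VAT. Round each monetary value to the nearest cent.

Import duty = 367704.85 × 19.4% = 71334.74
VAT base = CIF + duty = 367704.85 + 71334.74 = 439039.59
Import VAT = 439039.59 × 15% = 65855.94

Import duty: AUD 71334.74; import VAT: AUD 65855.94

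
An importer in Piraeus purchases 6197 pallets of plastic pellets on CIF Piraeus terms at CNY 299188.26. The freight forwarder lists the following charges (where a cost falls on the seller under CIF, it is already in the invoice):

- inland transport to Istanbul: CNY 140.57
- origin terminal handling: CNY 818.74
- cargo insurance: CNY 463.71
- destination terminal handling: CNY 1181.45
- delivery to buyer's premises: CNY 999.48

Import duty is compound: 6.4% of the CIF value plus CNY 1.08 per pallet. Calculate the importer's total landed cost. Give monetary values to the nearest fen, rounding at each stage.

Total landed cost: CNY 327210.00

CIF: the seller pays costs through ocean freight and marine insurance to the destination port.
Already in the invoice (seller's account under CIF): inland to port, origin terminal, insurance — exclude.
The CIF price already equals the CIF value: 299188.26
Ad valorem component: 299188.26 × 6.4% = 19148.05
Specific component: 6197 × 1.08 = 6692.76
Import duty = 19148.05 + 6692.76 = 25840.81
Buyer bears: destination terminal 1181.45 + delivery 999.48 + duty 25840.81 = 28021.74
Landed cost = invoice 299188.26 + 28021.74 = 327210.00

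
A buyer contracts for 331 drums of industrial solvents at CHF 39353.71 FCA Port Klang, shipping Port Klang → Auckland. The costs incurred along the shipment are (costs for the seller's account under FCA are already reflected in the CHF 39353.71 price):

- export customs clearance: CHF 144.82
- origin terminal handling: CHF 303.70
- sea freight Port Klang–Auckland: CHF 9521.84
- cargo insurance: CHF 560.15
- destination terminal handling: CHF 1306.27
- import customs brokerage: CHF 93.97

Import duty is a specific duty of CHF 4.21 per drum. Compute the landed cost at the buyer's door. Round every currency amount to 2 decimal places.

Total landed cost: CHF 52533.15

FCA: the seller delivers export-cleared goods to the carrier; the buyer bears costs from that point.
Already in the invoice (seller's account under FCA): export clearance — exclude.
CIF value = FCA price + origin terminal + freight + insurance = 39353.71 + 303.70 + 9521.84 + 560.15 = 49739.40
Import duty = 331 × 4.21 = 1393.51
Buyer bears: origin terminal 303.70 + freight 9521.84 + insurance 560.15 + destination terminal 1306.27 + brokerage 93.97 + duty 1393.51 = 13179.44
Landed cost = invoice 39353.71 + 13179.44 = 52533.15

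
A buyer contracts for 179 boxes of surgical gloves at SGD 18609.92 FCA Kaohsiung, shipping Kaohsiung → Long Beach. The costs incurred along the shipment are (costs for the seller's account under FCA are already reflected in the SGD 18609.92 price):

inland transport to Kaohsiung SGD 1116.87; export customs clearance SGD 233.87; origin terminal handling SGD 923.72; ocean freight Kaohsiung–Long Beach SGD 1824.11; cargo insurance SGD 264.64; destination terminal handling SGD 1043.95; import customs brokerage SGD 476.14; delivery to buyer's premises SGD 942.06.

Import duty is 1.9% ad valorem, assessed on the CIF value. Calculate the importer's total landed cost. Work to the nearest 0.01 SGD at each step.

FCA: the seller delivers export-cleared goods to the carrier; the buyer bears costs from that point.
Already in the invoice (seller's account under FCA): inland to port, export clearance — exclude.
CIF value = FCA price + origin terminal + freight + insurance = 18609.92 + 923.72 + 1824.11 + 264.64 = 21622.39
Import duty = 21622.39 × 1.9% = 410.83
Buyer bears: origin terminal 923.72 + freight 1824.11 + insurance 264.64 + destination terminal 1043.95 + brokerage 476.14 + delivery 942.06 + duty 410.83 = 5885.45
Landed cost = invoice 18609.92 + 5885.45 = 24495.37

Total landed cost: SGD 24495.37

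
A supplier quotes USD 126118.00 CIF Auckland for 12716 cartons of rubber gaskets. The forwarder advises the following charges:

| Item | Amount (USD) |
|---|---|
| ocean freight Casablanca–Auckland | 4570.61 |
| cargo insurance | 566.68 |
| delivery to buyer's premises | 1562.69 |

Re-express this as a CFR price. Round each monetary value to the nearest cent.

Not relevant to the conversion: freight — on the seller under both CIF and CFR; already in the CIF price and stays in the CFR price. delivery — on the buyer under both terms; not part of either seller's price.
From CIF to CFR, the seller no longer bears: insurance.
CFR price = 126118.00 − 566.68 = 125551.32

CFR price: USD 125551.32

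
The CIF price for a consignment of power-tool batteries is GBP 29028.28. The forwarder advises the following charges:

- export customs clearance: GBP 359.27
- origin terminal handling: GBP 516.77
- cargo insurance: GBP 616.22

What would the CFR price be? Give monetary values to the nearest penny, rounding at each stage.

Not relevant to the conversion: export clearance, origin terminal — on the seller under both CIF and CFR; already in the CIF price and stays in the CFR price.
From CIF to CFR, the seller no longer bears: insurance.
CFR price = 29028.28 − 616.22 = 28412.06

CFR price: GBP 28412.06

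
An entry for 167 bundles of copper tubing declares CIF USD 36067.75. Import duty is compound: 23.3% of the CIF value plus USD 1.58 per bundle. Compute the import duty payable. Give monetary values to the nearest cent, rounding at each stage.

Import duty: USD 8667.65

Ad valorem component: 36067.75 × 23.3% = 8403.79
Specific component: 167 × 1.58 = 263.86
Import duty = 8403.79 + 263.86 = 8667.65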